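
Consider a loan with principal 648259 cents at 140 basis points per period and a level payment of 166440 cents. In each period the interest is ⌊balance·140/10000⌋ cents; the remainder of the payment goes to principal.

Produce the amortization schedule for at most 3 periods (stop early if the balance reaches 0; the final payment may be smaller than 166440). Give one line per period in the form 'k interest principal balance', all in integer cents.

1. interest=⌊648259·140/10000⌋=9075; principal=166440-9075=157365; balance=648259-157365=490894
2. interest=⌊490894·140/10000⌋=6872; principal=166440-6872=159568; balance=490894-159568=331326
3. interest=⌊331326·140/10000⌋=4638; principal=166440-4638=161802; balance=331326-161802=169524

1 9075 157365 490894
2 6872 159568 331326
3 4638 161802 169524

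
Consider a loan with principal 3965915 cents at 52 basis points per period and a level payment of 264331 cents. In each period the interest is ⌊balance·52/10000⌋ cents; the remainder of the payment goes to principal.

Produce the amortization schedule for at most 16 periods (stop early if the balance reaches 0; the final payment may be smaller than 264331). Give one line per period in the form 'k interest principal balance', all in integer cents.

1. interest=⌊3965915·52/10000⌋=20622; principal=264331-20622=243709; balance=3965915-243709=3722206
2. interest=⌊3722206·52/10000⌋=19355; principal=264331-19355=244976; balance=3722206-244976=3477230
3. interest=⌊3477230·52/10000⌋=18081; principal=264331-18081=246250; balance=3477230-246250=3230980
4. interest=⌊3230980·52/10000⌋=16801; principal=264331-16801=247530; balance=3230980-247530=2983450
5. interest=⌊2983450·52/10000⌋=15513; principal=264331-15513=248818; balance=2983450-248818=2734632
6. interest=⌊2734632·52/10000⌋=14220; principal=264331-14220=250111; balance=2734632-250111=2484521
7. interest=⌊2484521·52/10000⌋=12919; principal=264331-12919=251412; balance=2484521-251412=2233109
8. interest=⌊2233109·52/10000⌋=11612; principal=264331-11612=252719; balance=2233109-252719=1980390
9. interest=⌊1980390·52/10000⌋=10298; principal=264331-10298=254033; balance=1980390-254033=1726357
10. interest=⌊1726357·52/10000⌋=8977; principal=264331-8977=255354; balance=1726357-255354=1471003
11. interest=⌊1471003·52/10000⌋=7649; principal=264331-7649=256682; balance=1471003-256682=1214321
12. interest=⌊1214321·52/10000⌋=6314; principal=264331-6314=258017; balance=1214321-258017=956304
13. interest=⌊956304·52/10000⌋=4972; principal=264331-4972=259359; balance=956304-259359=696945
14. interest=⌊696945·52/10000⌋=3624; principal=264331-3624=260707; balance=696945-260707=436238
15. interest=⌊436238·52/10000⌋=2268; principal=264331-2268=262063; balance=436238-262063=174175
16. interest=⌊174175·52/10000⌋=905; principal=min(264331-905,174175)=174175; balance=174175-174175=0

1 20622 243709 3722206
2 19355 244976 3477230
3 18081 246250 3230980
4 16801 247530 2983450
5 15513 248818 2734632
6 14220 250111 2484521
7 12919 251412 2233109
8 11612 252719 1980390
9 10298 254033 1726357
10 8977 255354 1471003
11 7649 256682 1214321
12 6314 258017 956304
13 4972 259359 696945
14 3624 260707 436238
15 2268 262063 174175
16 905 174175 0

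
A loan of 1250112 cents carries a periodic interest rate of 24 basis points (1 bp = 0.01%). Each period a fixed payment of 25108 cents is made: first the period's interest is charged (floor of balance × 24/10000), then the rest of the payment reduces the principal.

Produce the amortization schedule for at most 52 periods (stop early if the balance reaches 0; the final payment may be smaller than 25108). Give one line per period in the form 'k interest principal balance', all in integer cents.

1. interest=⌊1250112·24/10000⌋=3000; principal=25108-3000=22108; balance=1250112-22108=1228004
2. interest=⌊1228004·24/10000⌋=2947; principal=25108-2947=22161; balance=1228004-22161=1205843
3. interest=⌊1205843·24/10000⌋=2894; principal=25108-2894=22214; balance=1205843-22214=1183629
4. interest=⌊1183629·24/10000⌋=2840; principal=25108-2840=22268; balance=1183629-22268=1161361
5. interest=⌊1161361·24/10000⌋=2787; principal=25108-2787=22321; balance=1161361-22321=1139040
6. interest=⌊1139040·24/10000⌋=2733; principal=25108-2733=22375; balance=1139040-22375=1116665
7. interest=⌊1116665·24/10000⌋=2679; principal=25108-2679=22429; balance=1116665-22429=1094236
8. interest=⌊1094236·24/10000⌋=2626; principal=25108-2626=22482; balance=1094236-22482=1071754
9. interest=⌊1071754·24/10000⌋=2572; principal=25108-2572=22536; balance=1071754-22536=1049218
10. interest=⌊1049218·24/10000⌋=2518; principal=25108-2518=22590; balance=1049218-22590=1026628
11. interest=⌊1026628·24/10000⌋=2463; principal=25108-2463=22645; balance=1026628-22645=1003983
12. interest=⌊1003983·24/10000⌋=2409; principal=25108-2409=22699; balance=1003983-22699=981284
13. interest=⌊981284·24/10000⌋=2355; principal=25108-2355=22753; balance=981284-22753=958531
14. interest=⌊958531·24/10000⌋=2300; principal=25108-2300=22808; balance=958531-22808=935723
15. interest=⌊935723·24/10000⌋=2245; principal=25108-2245=22863; balance=935723-22863=912860
16. interest=⌊912860·24/10000⌋=2190; principal=25108-2190=22918; balance=912860-22918=889942
17. interest=⌊889942·24/10000⌋=2135; principal=25108-2135=22973; balance=889942-22973=866969
18. interest=⌊866969·24/10000⌋=2080; principal=25108-2080=23028; balance=866969-23028=843941
19. interest=⌊843941·24/10000⌋=2025; principal=25108-2025=23083; balance=843941-23083=820858
20. interest=⌊820858·24/10000⌋=1970; principal=25108-1970=23138; balance=820858-23138=797720
21. interest=⌊797720·24/10000⌋=1914; principal=25108-1914=23194; balance=797720-23194=774526
22. interest=⌊774526·24/10000⌋=1858; principal=25108-1858=23250; balance=774526-23250=751276
23. interest=⌊751276·24/10000⌋=1803; principal=25108-1803=23305; balance=751276-23305=727971
24. interest=⌊727971·24/10000⌋=1747; principal=25108-1747=23361; balance=727971-23361=704610
25. interest=⌊704610·24/10000⌋=1691; principal=25108-1691=23417; balance=704610-23417=681193
26. interest=⌊681193·24/10000⌋=1634; principal=25108-1634=23474; balance=681193-23474=657719
27. interest=⌊657719·24/10000⌋=1578; principal=25108-1578=23530; balance=657719-23530=634189
28. interest=⌊634189·24/10000⌋=1522; principal=25108-1522=23586; balance=634189-23586=610603
29. interest=⌊610603·24/10000⌋=1465; principal=25108-1465=23643; balance=610603-23643=586960
30. interest=⌊586960·24/10000⌋=1408; principal=25108-1408=23700; balance=586960-23700=563260
31. interest=⌊563260·24/10000⌋=1351; principal=25108-1351=23757; balance=563260-23757=539503
32. interest=⌊539503·24/10000⌋=1294; principal=25108-1294=23814; balance=539503-23814=515689
33. interest=⌊515689·24/10000⌋=1237; principal=25108-1237=23871; balance=515689-23871=491818
34. interest=⌊491818·24/10000⌋=1180; principal=25108-1180=23928; balance=491818-23928=467890
35. interest=⌊467890·24/10000⌋=1122; principal=25108-1122=23986; balance=467890-23986=443904
36. interest=⌊443904·24/10000⌋=1065; principal=25108-1065=24043; balance=443904-24043=419861
37. interest=⌊419861·24/10000⌋=1007; principal=25108-1007=24101; balance=419861-24101=395760
38. interest=⌊395760·24/10000⌋=949; principal=25108-949=24159; balance=395760-24159=371601
39. interest=⌊371601·24/10000⌋=891; principal=25108-891=24217; balance=371601-24217=347384
40. interest=⌊347384·24/10000⌋=833; principal=25108-833=24275; balance=347384-24275=323109
41. interest=⌊323109·24/10000⌋=775; principal=25108-775=24333; balance=323109-24333=298776
42. interest=⌊298776·24/10000⌋=717; principal=25108-717=24391; balance=298776-24391=274385
43. interest=⌊274385·24/10000⌋=658; principal=25108-658=24450; balance=274385-24450=249935
44. interest=⌊249935·24/10000⌋=599; principal=25108-599=24509; balance=249935-24509=225426
45. interest=⌊225426·24/10000⌋=541; principal=25108-541=24567; balance=225426-24567=200859
46. interest=⌊200859·24/10000⌋=482; principal=25108-482=24626; balance=200859-24626=176233
47. interest=⌊176233·24/10000⌋=422; principal=25108-422=24686; balance=176233-24686=151547
48. interest=⌊151547·24/10000⌋=363; principal=25108-363=24745; balance=151547-24745=126802
49. interest=⌊126802·24/10000⌋=304; principal=25108-304=24804; balance=126802-24804=101998
50. interest=⌊101998·24/10000⌋=244; principal=25108-244=24864; balance=101998-24864=77134
51. interest=⌊77134·24/10000⌋=185; principal=25108-185=24923; balance=77134-24923=52211
52. interest=⌊52211·24/10000⌋=125; principal=25108-125=24983; balance=52211-24983=27228

1 3000 22108 1228004
2 2947 22161 1205843
3 2894 22214 1183629
4 2840 22268 1161361
5 2787 22321 1139040
6 2733 22375 1116665
7 2679 22429 1094236
8 2626 22482 1071754
9 2572 22536 1049218
10 2518 22590 1026628
11 2463 22645 1003983
12 2409 22699 981284
13 2355 22753 958531
14 2300 22808 935723
15 2245 22863 912860
16 2190 22918 889942
17 2135 22973 866969
18 2080 23028 843941
19 2025 23083 820858
20 1970 23138 797720
21 1914 23194 774526
22 1858 23250 751276
23 1803 23305 727971
24 1747 23361 704610
25 1691 23417 681193
26 1634 23474 657719
27 1578 23530 634189
28 1522 23586 610603
29 1465 23643 586960
30 1408 23700 563260
31 1351 23757 539503
32 1294 23814 515689
33 1237 23871 491818
34 1180 23928 467890
35 1122 23986 443904
36 1065 24043 419861
37 1007 24101 395760
38 949 24159 371601
39 891 24217 347384
40 833 24275 323109
41 775 24333 298776
42 717 24391 274385
43 658 24450 249935
44 599 24509 225426
45 541 24567 200859
46 482 24626 176233
47 422 24686 151547
48 363 24745 126802
49 304 24804 101998
50 244 24864 77134
51 185 24923 52211
52 125 24983 27228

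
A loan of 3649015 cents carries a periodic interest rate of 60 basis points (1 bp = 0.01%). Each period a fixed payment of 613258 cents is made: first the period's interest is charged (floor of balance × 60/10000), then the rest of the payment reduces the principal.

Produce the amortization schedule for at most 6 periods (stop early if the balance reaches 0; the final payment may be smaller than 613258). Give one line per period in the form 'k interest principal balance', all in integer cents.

1. interest=⌊3649015·60/10000⌋=21894; principal=613258-21894=591364; balance=3649015-591364=3057651
2. interest=⌊3057651·60/10000⌋=18345; principal=613258-18345=594913; balance=3057651-594913=2462738
3. interest=⌊2462738·60/10000⌋=14776; principal=613258-14776=598482; balance=2462738-598482=1864256
4. interest=⌊1864256·60/10000⌋=11185; principal=613258-11185=602073; balance=1864256-602073=1262183
5. interest=⌊1262183·60/10000⌋=7573; principal=613258-7573=605685; balance=1262183-605685=656498
6. interest=⌊656498·60/10000⌋=3938; principal=613258-3938=609320; balance=656498-609320=47178

1 21894 591364 3057651
2 18345 594913 2462738
3 14776 598482 1864256
4 11185 602073 1262183
5 7573 605685 656498
6 3938 609320 47178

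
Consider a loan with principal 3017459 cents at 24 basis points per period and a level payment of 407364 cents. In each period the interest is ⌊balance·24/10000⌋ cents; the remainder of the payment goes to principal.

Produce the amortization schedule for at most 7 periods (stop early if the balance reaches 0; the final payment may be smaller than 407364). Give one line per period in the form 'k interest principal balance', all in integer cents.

1 7241 400123 2617336
2 6281 401083 2216253
3 5319 402045 1814208
4 4354 403010 1411198
5 3386 403978 1007220
6 2417 404947 602273
7 1445 405919 196354

1. interest=⌊3017459·24/10000⌋=7241; principal=407364-7241=400123; balance=3017459-400123=2617336
2. interest=⌊2617336·24/10000⌋=6281; principal=407364-6281=401083; balance=2617336-401083=2216253
3. interest=⌊2216253·24/10000⌋=5319; principal=407364-5319=402045; balance=2216253-402045=1814208
4. interest=⌊1814208·24/10000⌋=4354; principal=407364-4354=403010; balance=1814208-403010=1411198
5. interest=⌊1411198·24/10000⌋=3386; principal=407364-3386=403978; balance=1411198-403978=1007220
6. interest=⌊1007220·24/10000⌋=2417; principal=407364-2417=404947; balance=1007220-404947=602273
7. interest=⌊602273·24/10000⌋=1445; principal=407364-1445=405919; balance=602273-405919=196354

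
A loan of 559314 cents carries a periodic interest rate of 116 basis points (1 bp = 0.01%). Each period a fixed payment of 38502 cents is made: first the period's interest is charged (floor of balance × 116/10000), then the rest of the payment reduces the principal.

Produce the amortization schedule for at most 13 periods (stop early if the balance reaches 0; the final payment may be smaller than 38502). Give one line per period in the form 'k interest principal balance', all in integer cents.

1. interest=⌊559314·116/10000⌋=6488; principal=38502-6488=32014; balance=559314-32014=527300
2. interest=⌊527300·116/10000⌋=6116; principal=38502-6116=32386; balance=527300-32386=494914
3. interest=⌊494914·116/10000⌋=5741; principal=38502-5741=32761; balance=494914-32761=462153
4. interest=⌊462153·116/10000⌋=5360; principal=38502-5360=33142; balance=462153-33142=429011
5. interest=⌊429011·116/10000⌋=4976; principal=38502-4976=33526; balance=429011-33526=395485
6. interest=⌊395485·116/10000⌋=4587; principal=38502-4587=33915; balance=395485-33915=361570
7. interest=⌊361570·116/10000⌋=4194; principal=38502-4194=34308; balance=361570-34308=327262
8. interest=⌊327262·116/10000⌋=3796; principal=38502-3796=34706; balance=327262-34706=292556
9. interest=⌊292556·116/10000⌋=3393; principal=38502-3393=35109; balance=292556-35109=257447
10. interest=⌊257447·116/10000⌋=2986; principal=38502-2986=35516; balance=257447-35516=221931
11. interest=⌊221931·116/10000⌋=2574; principal=38502-2574=35928; balance=221931-35928=186003
12. interest=⌊186003·116/10000⌋=2157; principal=38502-2157=36345; balance=186003-36345=149658
13. interest=⌊149658·116/10000⌋=1736; principal=38502-1736=36766; balance=149658-36766=112892

1 6488 32014 527300
2 6116 32386 494914
3 5741 32761 462153
4 5360 33142 429011
5 4976 33526 395485
6 4587 33915 361570
7 4194 34308 327262
8 3796 34706 292556
9 3393 35109 257447
10 2986 35516 221931
11 2574 35928 186003
12 2157 36345 149658
13 1736 36766 112892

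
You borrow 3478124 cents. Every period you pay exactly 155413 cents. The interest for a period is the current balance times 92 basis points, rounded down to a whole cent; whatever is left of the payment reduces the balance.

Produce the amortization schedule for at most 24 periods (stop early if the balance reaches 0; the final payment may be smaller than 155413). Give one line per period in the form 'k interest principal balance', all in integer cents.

1. interest=⌊3478124·92/10000⌋=31998; principal=155413-31998=123415; balance=3478124-123415=3354709
2. interest=⌊3354709·92/10000⌋=30863; principal=155413-30863=124550; balance=3354709-124550=3230159
3. interest=⌊3230159·92/10000⌋=29717; principal=155413-29717=125696; balance=3230159-125696=3104463
4. interest=⌊3104463·92/10000⌋=28561; principal=155413-28561=126852; balance=3104463-126852=2977611
5. interest=⌊2977611·92/10000⌋=27394; principal=155413-27394=128019; balance=2977611-128019=2849592
6. interest=⌊2849592·92/10000⌋=26216; principal=155413-26216=129197; balance=2849592-129197=2720395
7. interest=⌊2720395·92/10000⌋=25027; principal=155413-25027=130386; balance=2720395-130386=2590009
8. interest=⌊2590009·92/10000⌋=23828; principal=155413-23828=131585; balance=2590009-131585=2458424
9. interest=⌊2458424·92/10000⌋=22617; principal=155413-22617=132796; balance=2458424-132796=2325628
10. interest=⌊2325628·92/10000⌋=21395; principal=155413-21395=134018; balance=2325628-134018=2191610
11. interest=⌊2191610·92/10000⌋=20162; principal=155413-20162=135251; balance=2191610-135251=2056359
12. interest=⌊2056359·92/10000⌋=18918; principal=155413-18918=136495; balance=2056359-136495=1919864
13. interest=⌊1919864·92/10000⌋=17662; principal=155413-17662=137751; balance=1919864-137751=1782113
14. interest=⌊1782113·92/10000⌋=16395; principal=155413-16395=139018; balance=1782113-139018=1643095
15. interest=⌊1643095·92/10000⌋=15116; principal=155413-15116=140297; balance=1643095-140297=1502798
16. interest=⌊1502798·92/10000⌋=13825; principal=155413-13825=141588; balance=1502798-141588=1361210
17. interest=⌊1361210·92/10000⌋=12523; principal=155413-12523=142890; balance=1361210-142890=1218320
18. interest=⌊1218320·92/10000⌋=11208; principal=155413-11208=144205; balance=1218320-144205=1074115
19. interest=⌊1074115·92/10000⌋=9881; principal=155413-9881=145532; balance=1074115-145532=928583
20. interest=⌊928583·92/10000⌋=8542; principal=155413-8542=146871; balance=928583-146871=781712
21. interest=⌊781712·92/10000⌋=7191; principal=155413-7191=148222; balance=781712-148222=633490
22. interest=⌊633490·92/10000⌋=5828; principal=155413-5828=149585; balance=633490-149585=483905
23. interest=⌊483905·92/10000⌋=4451; principal=155413-4451=150962; balance=483905-150962=332943
24. interest=⌊332943·92/10000⌋=3063; principal=155413-3063=152350; balance=332943-152350=180593

1 31998 123415 3354709
2 30863 124550 3230159
3 29717 125696 3104463
4 28561 126852 2977611
5 27394 128019 2849592
6 26216 129197 2720395
7 25027 130386 2590009
8 23828 131585 2458424
9 22617 132796 2325628
10 21395 134018 2191610
11 20162 135251 2056359
12 18918 136495 1919864
13 17662 137751 1782113
14 16395 139018 1643095
15 15116 140297 1502798
16 13825 141588 1361210
17 12523 142890 1218320
18 11208 144205 1074115
19 9881 145532 928583
20 8542 146871 781712
21 7191 148222 633490
22 5828 149585 483905
23 4451 150962 332943
24 3063 152350 180593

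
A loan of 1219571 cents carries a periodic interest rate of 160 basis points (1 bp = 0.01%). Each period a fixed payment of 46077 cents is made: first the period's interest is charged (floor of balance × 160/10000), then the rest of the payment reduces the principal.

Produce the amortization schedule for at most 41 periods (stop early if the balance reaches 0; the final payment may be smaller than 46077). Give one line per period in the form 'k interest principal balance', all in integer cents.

1 19513 26564 1193007
2 19088 26989 1166018
3 18656 27421 1138597
4 18217 27860 1110737
5 17771 28306 1082431
6 17318 28759 1053672
7 16858 29219 1024453
8 16391 29686 994767
9 15916 30161 964606
10 15433 30644 933962
11 14943 31134 902828
12 14445 31632 871196
13 13939 32138 839058
14 13424 32653 806405
15 12902 33175 773230
16 12371 33706 739524
17 11832 34245 705279
18 11284 34793 670486
19 10727 35350 635136
20 10162 35915 599221
21 9587 36490 562731
22 9003 37074 525657
23 8410 37667 487990
24 7807 38270 449720
25 7195 38882 410838
26 6573 39504 371334
27 5941 40136 331198
28 5299 40778 290420
29 4646 41431 248989
30 3983 42094 206895
31 3310 42767 164128
32 2626 43451 120677
33 1930 44147 76530
34 1224 44853 31677
35 506 31677 0

1. interest=⌊1219571·160/10000⌋=19513; principal=46077-19513=26564; balance=1219571-26564=1193007
2. interest=⌊1193007·160/10000⌋=19088; principal=46077-19088=26989; balance=1193007-26989=1166018
3. interest=⌊1166018·160/10000⌋=18656; principal=46077-18656=27421; balance=1166018-27421=1138597
4. interest=⌊1138597·160/10000⌋=18217; principal=46077-18217=27860; balance=1138597-27860=1110737
5. interest=⌊1110737·160/10000⌋=17771; principal=46077-17771=28306; balance=1110737-28306=1082431
6. interest=⌊1082431·160/10000⌋=17318; principal=46077-17318=28759; balance=1082431-28759=1053672
7. interest=⌊1053672·160/10000⌋=16858; principal=46077-16858=29219; balance=1053672-29219=1024453
8. interest=⌊1024453·160/10000⌋=16391; principal=46077-16391=29686; balance=1024453-29686=994767
9. interest=⌊994767·160/10000⌋=15916; principal=46077-15916=30161; balance=994767-30161=964606
10. interest=⌊964606·160/10000⌋=15433; principal=46077-15433=30644; balance=964606-30644=933962
11. interest=⌊933962·160/10000⌋=14943; principal=46077-14943=31134; balance=933962-31134=902828
12. interest=⌊902828·160/10000⌋=14445; principal=46077-14445=31632; balance=902828-31632=871196
13. interest=⌊871196·160/10000⌋=13939; principal=46077-13939=32138; balance=871196-32138=839058
14. interest=⌊839058·160/10000⌋=13424; principal=46077-13424=32653; balance=839058-32653=806405
15. interest=⌊806405·160/10000⌋=12902; principal=46077-12902=33175; balance=806405-33175=773230
16. interest=⌊773230·160/10000⌋=12371; principal=46077-12371=33706; balance=773230-33706=739524
17. interest=⌊739524·160/10000⌋=11832; principal=46077-11832=34245; balance=739524-34245=705279
18. interest=⌊705279·160/10000⌋=11284; principal=46077-11284=34793; balance=705279-34793=670486
19. interest=⌊670486·160/10000⌋=10727; principal=46077-10727=35350; balance=670486-35350=635136
20. interest=⌊635136·160/10000⌋=10162; principal=46077-10162=35915; balance=635136-35915=599221
21. interest=⌊599221·160/10000⌋=9587; principal=46077-9587=36490; balance=599221-36490=562731
22. interest=⌊562731·160/10000⌋=9003; principal=46077-9003=37074; balance=562731-37074=525657
23. interest=⌊525657·160/10000⌋=8410; principal=46077-8410=37667; balance=525657-37667=487990
24. interest=⌊487990·160/10000⌋=7807; principal=46077-7807=38270; balance=487990-38270=449720
25. interest=⌊449720·160/10000⌋=7195; principal=46077-7195=38882; balance=449720-38882=410838
26. interest=⌊410838·160/10000⌋=6573; principal=46077-6573=39504; balance=410838-39504=371334
27. interest=⌊371334·160/10000⌋=5941; principal=46077-5941=40136; balance=371334-40136=331198
28. interest=⌊331198·160/10000⌋=5299; principal=46077-5299=40778; balance=331198-40778=290420
29. interest=⌊290420·160/10000⌋=4646; principal=46077-4646=41431; balance=290420-41431=248989
30. interest=⌊248989·160/10000⌋=3983; principal=46077-3983=42094; balance=248989-42094=206895
31. interest=⌊206895·160/10000⌋=3310; principal=46077-3310=42767; balance=206895-42767=164128
32. interest=⌊164128·160/10000⌋=2626; principal=46077-2626=43451; balance=164128-43451=120677
33. interest=⌊120677·160/10000⌋=1930; principal=46077-1930=44147; balance=120677-44147=76530
34. interest=⌊76530·160/10000⌋=1224; principal=46077-1224=44853; balance=76530-44853=31677
35. interest=⌊31677·160/10000⌋=506; principal=min(46077-506,31677)=31677; balance=31677-31677=0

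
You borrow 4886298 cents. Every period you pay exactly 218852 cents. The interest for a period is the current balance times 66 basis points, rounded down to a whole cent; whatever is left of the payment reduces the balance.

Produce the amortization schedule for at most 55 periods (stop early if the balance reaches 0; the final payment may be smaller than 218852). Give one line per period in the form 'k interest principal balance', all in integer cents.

1 32249 186603 4699695
2 31017 187835 4511860
3 29778 189074 4322786
4 28530 190322 4132464
5 27274 191578 3940886
6 26009 192843 3748043
7 24737 194115 3553928
8 23455 195397 3358531
9 22166 196686 3161845
10 20868 197984 2963861
11 19561 199291 2764570
12 18246 200606 2563964
13 16922 201930 2362034
14 15589 203263 2158771
15 14247 204605 1954166
16 12897 205955 1748211
17 11538 207314 1540897
18 10169 208683 1332214
19 8792 210060 1122154
20 7406 211446 910708
21 6010 212842 697866
22 4605 214247 483619
23 3191 215661 267958
24 1768 217084 50874
25 335 50874 0

1. interest=⌊4886298·66/10000⌋=32249; principal=218852-32249=186603; balance=4886298-186603=4699695
2. interest=⌊4699695·66/10000⌋=31017; principal=218852-31017=187835; balance=4699695-187835=4511860
3. interest=⌊4511860·66/10000⌋=29778; principal=218852-29778=189074; balance=4511860-189074=4322786
4. interest=⌊4322786·66/10000⌋=28530; principal=218852-28530=190322; balance=4322786-190322=4132464
5. interest=⌊4132464·66/10000⌋=27274; principal=218852-27274=191578; balance=4132464-191578=3940886
6. interest=⌊3940886·66/10000⌋=26009; principal=218852-26009=192843; balance=3940886-192843=3748043
7. interest=⌊3748043·66/10000⌋=24737; principal=218852-24737=194115; balance=3748043-194115=3553928
8. interest=⌊3553928·66/10000⌋=23455; principal=218852-23455=195397; balance=3553928-195397=3358531
9. interest=⌊3358531·66/10000⌋=22166; principal=218852-22166=196686; balance=3358531-196686=3161845
10. interest=⌊3161845·66/10000⌋=20868; principal=218852-20868=197984; balance=3161845-197984=2963861
11. interest=⌊2963861·66/10000⌋=19561; principal=218852-19561=199291; balance=2963861-199291=2764570
12. interest=⌊2764570·66/10000⌋=18246; principal=218852-18246=200606; balance=2764570-200606=2563964
13. interest=⌊2563964·66/10000⌋=16922; principal=218852-16922=201930; balance=2563964-201930=2362034
14. interest=⌊2362034·66/10000⌋=15589; principal=218852-15589=203263; balance=2362034-203263=2158771
15. interest=⌊2158771·66/10000⌋=14247; principal=218852-14247=204605; balance=2158771-204605=1954166
16. interest=⌊1954166·66/10000⌋=12897; principal=218852-12897=205955; balance=1954166-205955=1748211
17. interest=⌊1748211·66/10000⌋=11538; principal=218852-11538=207314; balance=1748211-207314=1540897
18. interest=⌊1540897·66/10000⌋=10169; principal=218852-10169=208683; balance=1540897-208683=1332214
19. interest=⌊1332214·66/10000⌋=8792; principal=218852-8792=210060; balance=1332214-210060=1122154
20. interest=⌊1122154·66/10000⌋=7406; principal=218852-7406=211446; balance=1122154-211446=910708
21. interest=⌊910708·66/10000⌋=6010; principal=218852-6010=212842; balance=910708-212842=697866
22. interest=⌊697866·66/10000⌋=4605; principal=218852-4605=214247; balance=697866-214247=483619
23. interest=⌊483619·66/10000⌋=3191; principal=218852-3191=215661; balance=483619-215661=267958
24. interest=⌊267958·66/10000⌋=1768; principal=218852-1768=217084; balance=267958-217084=50874
25. interest=⌊50874·66/10000⌋=335; principal=min(218852-335,50874)=50874; balance=50874-50874=0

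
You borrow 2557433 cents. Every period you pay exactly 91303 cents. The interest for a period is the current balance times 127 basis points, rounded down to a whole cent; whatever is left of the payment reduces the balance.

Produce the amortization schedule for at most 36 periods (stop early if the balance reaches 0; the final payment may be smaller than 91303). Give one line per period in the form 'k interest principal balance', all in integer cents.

1 32479 58824 2498609
2 31732 59571 2439038
3 30975 60328 2378710
4 30209 61094 2317616
5 29433 61870 2255746
6 28647 62656 2193090
7 27852 63451 2129639
8 27046 64257 2065382
9 26230 65073 2000309
10 25403 65900 1934409
11 24566 66737 1867672
12 23719 67584 1800088
13 22861 68442 1731646
14 21991 69312 1662334
15 21111 70192 1592142
16 20220 71083 1521059
17 19317 71986 1449073
18 18403 72900 1376173
19 17477 73826 1302347
20 16539 74764 1227583
21 15590 75713 1151870
22 14628 76675 1075195
23 13654 77649 997546
24 12668 78635 918911
25 11670 79633 839278
26 10658 80645 758633
27 9634 81669 676964
28 8597 82706 594258
29 7547 83756 510502
30 6483 84820 425682
31 5406 85897 339785
32 4315 86988 252797
33 3210 88093 164704
34 2091 89212 75492
35 958 75492 0

1. interest=⌊2557433·127/10000⌋=32479; principal=91303-32479=58824; balance=2557433-58824=2498609
2. interest=⌊2498609·127/10000⌋=31732; principal=91303-31732=59571; balance=2498609-59571=2439038
3. interest=⌊2439038·127/10000⌋=30975; principal=91303-30975=60328; balance=2439038-60328=2378710
4. interest=⌊2378710·127/10000⌋=30209; principal=91303-30209=61094; balance=2378710-61094=2317616
5. interest=⌊2317616·127/10000⌋=29433; principal=91303-29433=61870; balance=2317616-61870=2255746
6. interest=⌊2255746·127/10000⌋=28647; principal=91303-28647=62656; balance=2255746-62656=2193090
7. interest=⌊2193090·127/10000⌋=27852; principal=91303-27852=63451; balance=2193090-63451=2129639
8. interest=⌊2129639·127/10000⌋=27046; principal=91303-27046=64257; balance=2129639-64257=2065382
9. interest=⌊2065382·127/10000⌋=26230; principal=91303-26230=65073; balance=2065382-65073=2000309
10. interest=⌊2000309·127/10000⌋=25403; principal=91303-25403=65900; balance=2000309-65900=1934409
11. interest=⌊1934409·127/10000⌋=24566; principal=91303-24566=66737; balance=1934409-66737=1867672
12. interest=⌊1867672·127/10000⌋=23719; principal=91303-23719=67584; balance=1867672-67584=1800088
13. interest=⌊1800088·127/10000⌋=22861; principal=91303-22861=68442; balance=1800088-68442=1731646
14. interest=⌊1731646·127/10000⌋=21991; principal=91303-21991=69312; balance=1731646-69312=1662334
15. interest=⌊1662334·127/10000⌋=21111; principal=91303-21111=70192; balance=1662334-70192=1592142
16. interest=⌊1592142·127/10000⌋=20220; principal=91303-20220=71083; balance=1592142-71083=1521059
17. interest=⌊1521059·127/10000⌋=19317; principal=91303-19317=71986; balance=1521059-71986=1449073
18. interest=⌊1449073·127/10000⌋=18403; principal=91303-18403=72900; balance=1449073-72900=1376173
19. interest=⌊1376173·127/10000⌋=17477; principal=91303-17477=73826; balance=1376173-73826=1302347
20. interest=⌊1302347·127/10000⌋=16539; principal=91303-16539=74764; balance=1302347-74764=1227583
21. interest=⌊1227583·127/10000⌋=15590; principal=91303-15590=75713; balance=1227583-75713=1151870
22. interest=⌊1151870·127/10000⌋=14628; principal=91303-14628=76675; balance=1151870-76675=1075195
23. interest=⌊1075195·127/10000⌋=13654; principal=91303-13654=77649; balance=1075195-77649=997546
24. interest=⌊997546·127/10000⌋=12668; principal=91303-12668=78635; balance=997546-78635=918911
25. interest=⌊918911·127/10000⌋=11670; principal=91303-11670=79633; balance=918911-79633=839278
26. interest=⌊839278·127/10000⌋=10658; principal=91303-10658=80645; balance=839278-80645=758633
27. interest=⌊758633·127/10000⌋=9634; principal=91303-9634=81669; balance=758633-81669=676964
28. interest=⌊676964·127/10000⌋=8597; principal=91303-8597=82706; balance=676964-82706=594258
29. interest=⌊594258·127/10000⌋=7547; principal=91303-7547=83756; balance=594258-83756=510502
30. interest=⌊510502·127/10000⌋=6483; principal=91303-6483=84820; balance=510502-84820=425682
31. interest=⌊425682·127/10000⌋=5406; principal=91303-5406=85897; balance=425682-85897=339785
32. interest=⌊339785·127/10000⌋=4315; principal=91303-4315=86988; balance=339785-86988=252797
33. interest=⌊252797·127/10000⌋=3210; principal=91303-3210=88093; balance=252797-88093=164704
34. interest=⌊164704·127/10000⌋=2091; principal=91303-2091=89212; balance=164704-89212=75492
35. interest=⌊75492·127/10000⌋=958; principal=min(91303-958,75492)=75492; balance=75492-75492=0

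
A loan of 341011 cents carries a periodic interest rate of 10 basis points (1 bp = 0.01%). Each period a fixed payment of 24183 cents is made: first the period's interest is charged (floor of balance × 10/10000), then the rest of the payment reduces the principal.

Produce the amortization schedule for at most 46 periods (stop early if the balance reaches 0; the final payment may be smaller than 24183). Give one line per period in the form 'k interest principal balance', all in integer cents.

1 341 23842 317169
2 317 23866 293303
3 293 23890 269413
4 269 23914 245499
5 245 23938 221561
6 221 23962 197599
7 197 23986 173613
8 173 24010 149603
9 149 24034 125569
10 125 24058 101511
11 101 24082 77429
12 77 24106 53323
13 53 24130 29193
14 29 24154 5039
15 5 5039 0

1. interest=⌊341011·10/10000⌋=341; principal=24183-341=23842; balance=341011-23842=317169
2. interest=⌊317169·10/10000⌋=317; principal=24183-317=23866; balance=317169-23866=293303
3. interest=⌊293303·10/10000⌋=293; principal=24183-293=23890; balance=293303-23890=269413
4. interest=⌊269413·10/10000⌋=269; principal=24183-269=23914; balance=269413-23914=245499
5. interest=⌊245499·10/10000⌋=245; principal=24183-245=23938; balance=245499-23938=221561
6. interest=⌊221561·10/10000⌋=221; principal=24183-221=23962; balance=221561-23962=197599
7. interest=⌊197599·10/10000⌋=197; principal=24183-197=23986; balance=197599-23986=173613
8. interest=⌊173613·10/10000⌋=173; principal=24183-173=24010; balance=173613-24010=149603
9. interest=⌊149603·10/10000⌋=149; principal=24183-149=24034; balance=149603-24034=125569
10. interest=⌊125569·10/10000⌋=125; principal=24183-125=24058; balance=125569-24058=101511
11. interest=⌊101511·10/10000⌋=101; principal=24183-101=24082; balance=101511-24082=77429
12. interest=⌊77429·10/10000⌋=77; principal=24183-77=24106; balance=77429-24106=53323
13. interest=⌊53323·10/10000⌋=53; principal=24183-53=24130; balance=53323-24130=29193
14. interest=⌊29193·10/10000⌋=29; principal=24183-29=24154; balance=29193-24154=5039
15. interest=⌊5039·10/10000⌋=5; principal=min(24183-5,5039)=5039; balance=5039-5039=0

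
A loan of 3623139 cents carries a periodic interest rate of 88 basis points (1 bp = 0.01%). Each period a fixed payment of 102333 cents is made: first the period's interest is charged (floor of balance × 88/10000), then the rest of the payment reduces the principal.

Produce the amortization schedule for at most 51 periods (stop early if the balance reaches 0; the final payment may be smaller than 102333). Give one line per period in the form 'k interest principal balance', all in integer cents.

1 31883 70450 3552689
2 31263 71070 3481619
3 30638 71695 3409924
4 30007 72326 3337598
5 29370 72963 3264635
6 28728 73605 3191030
7 28081 74252 3116778
8 27427 74906 3041872
9 26768 75565 2966307
10 26103 76230 2890077
11 25432 76901 2813176
12 24755 77578 2735598
13 24073 78260 2657338
14 23384 78949 2578389
15 22689 79644 2498745
16 21988 80345 2418400
17 21281 81052 2337348
18 20568 81765 2255583
19 19849 82484 2173099
20 19123 83210 2089889
21 18391 83942 2005947
22 17652 84681 1921266
23 16907 85426 1835840
24 16155 86178 1749662
25 15397 86936 1662726
26 14631 87702 1575024
27 13860 88473 1486551
28 13081 89252 1397299
29 12296 90037 1307262
30 11503 90830 1216432
31 10704 91629 1124803
32 9898 92435 1032368
33 9084 93249 939119
34 8264 94069 845050
35 7436 94897 750153
36 6601 95732 654421
37 5758 96575 557846
38 4909 97424 460422
39 4051 98282 362140
40 3186 99147 262993
41 2314 100019 162974
42 1434 100899 62075
43 546 62075 0

1. interest=⌊3623139·88/10000⌋=31883; principal=102333-31883=70450; balance=3623139-70450=3552689
2. interest=⌊3552689·88/10000⌋=31263; principal=102333-31263=71070; balance=3552689-71070=3481619
3. interest=⌊3481619·88/10000⌋=30638; principal=102333-30638=71695; balance=3481619-71695=3409924
4. interest=⌊3409924·88/10000⌋=30007; principal=102333-30007=72326; balance=3409924-72326=3337598
5. interest=⌊3337598·88/10000⌋=29370; principal=102333-29370=72963; balance=3337598-72963=3264635
6. interest=⌊3264635·88/10000⌋=28728; principal=102333-28728=73605; balance=3264635-73605=3191030
7. interest=⌊3191030·88/10000⌋=28081; principal=102333-28081=74252; balance=3191030-74252=3116778
8. interest=⌊3116778·88/10000⌋=27427; principal=102333-27427=74906; balance=3116778-74906=3041872
9. interest=⌊3041872·88/10000⌋=26768; principal=102333-26768=75565; balance=3041872-75565=2966307
10. interest=⌊2966307·88/10000⌋=26103; principal=102333-26103=76230; balance=2966307-76230=2890077
11. interest=⌊2890077·88/10000⌋=25432; principal=102333-25432=76901; balance=2890077-76901=2813176
12. interest=⌊2813176·88/10000⌋=24755; principal=102333-24755=77578; balance=2813176-77578=2735598
13. interest=⌊2735598·88/10000⌋=24073; principal=102333-24073=78260; balance=2735598-78260=2657338
14. interest=⌊2657338·88/10000⌋=23384; principal=102333-23384=78949; balance=2657338-78949=2578389
15. interest=⌊2578389·88/10000⌋=22689; principal=102333-22689=79644; balance=2578389-79644=2498745
16. interest=⌊2498745·88/10000⌋=21988; principal=102333-21988=80345; balance=2498745-80345=2418400
17. interest=⌊2418400·88/10000⌋=21281; principal=102333-21281=81052; balance=2418400-81052=2337348
18. interest=⌊2337348·88/10000⌋=20568; principal=102333-20568=81765; balance=2337348-81765=2255583
19. interest=⌊2255583·88/10000⌋=19849; principal=102333-19849=82484; balance=2255583-82484=2173099
20. interest=⌊2173099·88/10000⌋=19123; principal=102333-19123=83210; balance=2173099-83210=2089889
21. interest=⌊2089889·88/10000⌋=18391; principal=102333-18391=83942; balance=2089889-83942=2005947
22. interest=⌊2005947·88/10000⌋=17652; principal=102333-17652=84681; balance=2005947-84681=1921266
23. interest=⌊1921266·88/10000⌋=16907; principal=102333-16907=85426; balance=1921266-85426=1835840
24. interest=⌊1835840·88/10000⌋=16155; principal=102333-16155=86178; balance=1835840-86178=1749662
25. interest=⌊1749662·88/10000⌋=15397; principal=102333-15397=86936; balance=1749662-86936=1662726
26. interest=⌊1662726·88/10000⌋=14631; principal=102333-14631=87702; balance=1662726-87702=1575024
27. interest=⌊1575024·88/10000⌋=13860; principal=102333-13860=88473; balance=1575024-88473=1486551
28. interest=⌊1486551·88/10000⌋=13081; principal=102333-13081=89252; balance=1486551-89252=1397299
29. interest=⌊1397299·88/10000⌋=12296; principal=102333-12296=90037; balance=1397299-90037=1307262
30. interest=⌊1307262·88/10000⌋=11503; principal=102333-11503=90830; balance=1307262-90830=1216432
31. interest=⌊1216432·88/10000⌋=10704; principal=102333-10704=91629; balance=1216432-91629=1124803
32. interest=⌊1124803·88/10000⌋=9898; principal=102333-9898=92435; balance=1124803-92435=1032368
33. interest=⌊1032368·88/10000⌋=9084; principal=102333-9084=93249; balance=1032368-93249=939119
34. interest=⌊939119·88/10000⌋=8264; principal=102333-8264=94069; balance=939119-94069=845050
35. interest=⌊845050·88/10000⌋=7436; principal=102333-7436=94897; balance=845050-94897=750153
36. interest=⌊750153·88/10000⌋=6601; principal=102333-6601=95732; balance=750153-95732=654421
37. interest=⌊654421·88/10000⌋=5758; principal=102333-5758=96575; balance=654421-96575=557846
38. interest=⌊557846·88/10000⌋=4909; principal=102333-4909=97424; balance=557846-97424=460422
39. interest=⌊460422·88/10000⌋=4051; principal=102333-4051=98282; balance=460422-98282=362140
40. interest=⌊362140·88/10000⌋=3186; principal=102333-3186=99147; balance=362140-99147=262993
41. interest=⌊262993·88/10000⌋=2314; principal=102333-2314=100019; balance=262993-100019=162974
42. interest=⌊162974·88/10000⌋=1434; principal=102333-1434=100899; balance=162974-100899=62075
43. interest=⌊62075·88/10000⌋=546; principal=min(102333-546,62075)=62075; balance=62075-62075=0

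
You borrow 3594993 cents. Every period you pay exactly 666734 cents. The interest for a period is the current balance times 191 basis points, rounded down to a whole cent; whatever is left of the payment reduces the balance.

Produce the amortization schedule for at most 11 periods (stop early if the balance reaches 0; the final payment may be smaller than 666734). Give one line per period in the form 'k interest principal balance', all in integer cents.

1 68664 598070 2996923
2 57241 609493 2387430
3 45599 621135 1766295
4 33736 632998 1133297
5 21645 645089 488208
6 9324 488208 0

1. interest=⌊3594993·191/10000⌋=68664; principal=666734-68664=598070; balance=3594993-598070=2996923
2. interest=⌊2996923·191/10000⌋=57241; principal=666734-57241=609493; balance=2996923-609493=2387430
3. interest=⌊2387430·191/10000⌋=45599; principal=666734-45599=621135; balance=2387430-621135=1766295
4. interest=⌊1766295·191/10000⌋=33736; principal=666734-33736=632998; balance=1766295-632998=1133297
5. interest=⌊1133297·191/10000⌋=21645; principal=666734-21645=645089; balance=1133297-645089=488208
6. interest=⌊488208·191/10000⌋=9324; principal=min(666734-9324,488208)=488208; balance=488208-488208=0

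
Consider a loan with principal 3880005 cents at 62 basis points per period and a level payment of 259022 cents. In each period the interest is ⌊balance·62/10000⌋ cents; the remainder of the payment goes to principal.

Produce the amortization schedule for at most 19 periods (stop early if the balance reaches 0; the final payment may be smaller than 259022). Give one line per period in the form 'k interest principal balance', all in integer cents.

1 24056 234966 3645039
2 22599 236423 3408616
3 21133 237889 3170727
4 19658 239364 2931363
5 18174 240848 2690515
6 16681 242341 2448174
7 15178 243844 2204330
8 13666 245356 1958974
9 12145 246877 1712097
10 10615 248407 1463690
11 9074 249948 1213742
12 7525 251497 962245
13 5965 253057 709188
14 4396 254626 454562
15 2818 256204 198358
16 1229 198358 0

1. interest=⌊3880005·62/10000⌋=24056; principal=259022-24056=234966; balance=3880005-234966=3645039
2. interest=⌊3645039·62/10000⌋=22599; principal=259022-22599=236423; balance=3645039-236423=3408616
3. interest=⌊3408616·62/10000⌋=21133; principal=259022-21133=237889; balance=3408616-237889=3170727
4. interest=⌊3170727·62/10000⌋=19658; principal=259022-19658=239364; balance=3170727-239364=2931363
5. interest=⌊2931363·62/10000⌋=18174; principal=259022-18174=240848; balance=2931363-240848=2690515
6. interest=⌊2690515·62/10000⌋=16681; principal=259022-16681=242341; balance=2690515-242341=2448174
7. interest=⌊2448174·62/10000⌋=15178; principal=259022-15178=243844; balance=2448174-243844=2204330
8. interest=⌊2204330·62/10000⌋=13666; principal=259022-13666=245356; balance=2204330-245356=1958974
9. interest=⌊1958974·62/10000⌋=12145; principal=259022-12145=246877; balance=1958974-246877=1712097
10. interest=⌊1712097·62/10000⌋=10615; principal=259022-10615=248407; balance=1712097-248407=1463690
11. interest=⌊1463690·62/10000⌋=9074; principal=259022-9074=249948; balance=1463690-249948=1213742
12. interest=⌊1213742·62/10000⌋=7525; principal=259022-7525=251497; balance=1213742-251497=962245
13. interest=⌊962245·62/10000⌋=5965; principal=259022-5965=253057; balance=962245-253057=709188
14. interest=⌊709188·62/10000⌋=4396; principal=259022-4396=254626; balance=709188-254626=454562
15. interest=⌊454562·62/10000⌋=2818; principal=259022-2818=256204; balance=454562-256204=198358
16. interest=⌊198358·62/10000⌋=1229; principal=min(259022-1229,198358)=198358; balance=198358-198358=0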